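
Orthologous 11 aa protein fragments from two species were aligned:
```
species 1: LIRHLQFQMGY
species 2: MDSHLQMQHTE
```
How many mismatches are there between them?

Comparing position by position, 7 residues differ: 1 (L/M), 2 (I/D), 3 (R/S), 7 (F/M), 9 (M/H), 10 (G/T), 11 (Y/E).

7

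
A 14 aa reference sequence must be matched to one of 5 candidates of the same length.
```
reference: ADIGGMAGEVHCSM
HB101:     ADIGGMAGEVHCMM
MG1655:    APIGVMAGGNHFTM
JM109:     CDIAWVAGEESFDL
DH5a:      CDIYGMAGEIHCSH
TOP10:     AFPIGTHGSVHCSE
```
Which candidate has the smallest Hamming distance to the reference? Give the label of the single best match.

HB101 differs at 1 residue; MG1655 differs at 6 residues; JM109 differs at 9 residues; DH5a differs at 4 residues; TOP10 differs at 7 residues. The closest is HB101.

HB101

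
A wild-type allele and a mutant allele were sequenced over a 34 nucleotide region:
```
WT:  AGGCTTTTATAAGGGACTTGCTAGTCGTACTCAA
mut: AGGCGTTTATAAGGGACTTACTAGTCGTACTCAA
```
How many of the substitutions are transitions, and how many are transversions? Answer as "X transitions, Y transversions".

1 transition, 1 transversion

Mismatches (1-based):
site 5: T→G (pyrimidine→purine, transversion)
site 20: G→A (purine→purine, transition)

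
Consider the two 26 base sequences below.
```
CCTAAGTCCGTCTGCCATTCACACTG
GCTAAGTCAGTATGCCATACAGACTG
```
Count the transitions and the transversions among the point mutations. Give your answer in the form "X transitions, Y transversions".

0 transitions, 5 transversions

Transitions (purine↔purine or pyrimidine↔pyrimidine): none.
Transversions (purine↔pyrimidine): 1 C→G, 9 C→A, 12 C→A, 19 T→A, 22 C→G.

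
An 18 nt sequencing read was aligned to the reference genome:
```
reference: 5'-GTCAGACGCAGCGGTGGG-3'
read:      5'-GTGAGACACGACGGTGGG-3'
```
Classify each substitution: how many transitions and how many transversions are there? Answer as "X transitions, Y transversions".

3 transitions, 1 transversion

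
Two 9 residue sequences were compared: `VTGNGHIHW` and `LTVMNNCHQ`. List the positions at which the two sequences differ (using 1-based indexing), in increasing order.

Scanning 1-based: 1: V/L; 3: G/V; 4: N/M; 5: G/N; 6: H/N; 7: I/C; 9: W/Q.

1, 3, 4, 5, 6, 7, 9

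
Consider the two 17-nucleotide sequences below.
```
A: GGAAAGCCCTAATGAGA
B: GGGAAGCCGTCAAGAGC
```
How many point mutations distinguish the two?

5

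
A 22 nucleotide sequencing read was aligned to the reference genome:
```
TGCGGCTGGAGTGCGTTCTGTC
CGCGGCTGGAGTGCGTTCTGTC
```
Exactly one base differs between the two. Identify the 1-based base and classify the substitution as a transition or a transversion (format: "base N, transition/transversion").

The sequences differ only at base 1: T→C (pyrimidine→pyrimidine), a transition.

base 1, transition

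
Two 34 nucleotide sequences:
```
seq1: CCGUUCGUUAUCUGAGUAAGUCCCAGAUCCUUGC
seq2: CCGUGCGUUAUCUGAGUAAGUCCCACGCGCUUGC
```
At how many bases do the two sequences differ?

Comparing position by position, 5 bases differ: 5 (U/G), 26 (G/C), 27 (A/G), 28 (U/C), 29 (C/G).

5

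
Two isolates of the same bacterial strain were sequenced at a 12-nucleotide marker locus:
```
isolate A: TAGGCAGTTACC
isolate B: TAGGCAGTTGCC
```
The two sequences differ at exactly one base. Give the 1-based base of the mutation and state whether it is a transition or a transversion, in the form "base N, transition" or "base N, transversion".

base 10, transition

The sequences differ only at base 10: A→G (purine→purine), a transition.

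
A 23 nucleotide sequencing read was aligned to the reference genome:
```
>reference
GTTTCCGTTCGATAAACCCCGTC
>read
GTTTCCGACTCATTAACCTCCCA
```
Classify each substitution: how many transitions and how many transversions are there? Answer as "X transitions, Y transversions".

Transitions (purine↔purine or pyrimidine↔pyrimidine): 9 T→C, 10 C→T, 19 C→T, 22 T→C.
Transversions (purine↔pyrimidine): 8 T→A, 11 G→C, 14 A→T, 21 G→C, 23 C→A.

4 transitions, 5 transversions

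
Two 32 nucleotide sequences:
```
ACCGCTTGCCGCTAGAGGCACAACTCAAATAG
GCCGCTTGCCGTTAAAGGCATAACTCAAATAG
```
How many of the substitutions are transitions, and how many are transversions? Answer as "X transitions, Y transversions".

4 transitions, 0 transversions

Mismatches (1-based):
base 1: A→G (purine→purine, transition)
base 12: C→T (pyrimidine→pyrimidine, transition)
base 15: G→A (purine→purine, transition)
base 21: C→T (pyrimidine→pyrimidine, transition)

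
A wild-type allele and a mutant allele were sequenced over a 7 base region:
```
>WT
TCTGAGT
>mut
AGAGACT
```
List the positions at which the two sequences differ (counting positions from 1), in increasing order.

Scanning 1-based: 1: T/A; 2: C/G; 3: T/A; 6: G/C.

1, 2, 3, 6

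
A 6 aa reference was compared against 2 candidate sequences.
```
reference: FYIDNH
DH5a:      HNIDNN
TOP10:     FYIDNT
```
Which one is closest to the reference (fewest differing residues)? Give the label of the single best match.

TOP10

DH5a differs at 3 residues; TOP10 differs at 1 residue. The closest is TOP10.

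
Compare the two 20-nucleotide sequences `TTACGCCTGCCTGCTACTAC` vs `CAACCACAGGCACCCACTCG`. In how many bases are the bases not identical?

11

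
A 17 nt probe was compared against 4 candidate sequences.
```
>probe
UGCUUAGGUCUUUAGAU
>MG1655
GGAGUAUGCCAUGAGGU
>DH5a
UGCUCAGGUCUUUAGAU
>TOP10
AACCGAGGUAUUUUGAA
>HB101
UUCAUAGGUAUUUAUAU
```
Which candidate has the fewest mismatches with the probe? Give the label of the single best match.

DH5a

Hamming distances to probe — MG1655: 8; DH5a: 1; TOP10: 7; HB101: 4.
Smallest is DH5a with 1 mismatch.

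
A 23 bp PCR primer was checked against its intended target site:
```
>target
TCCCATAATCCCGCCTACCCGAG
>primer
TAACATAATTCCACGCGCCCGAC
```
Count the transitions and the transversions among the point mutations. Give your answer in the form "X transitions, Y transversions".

4 transitions, 4 transversions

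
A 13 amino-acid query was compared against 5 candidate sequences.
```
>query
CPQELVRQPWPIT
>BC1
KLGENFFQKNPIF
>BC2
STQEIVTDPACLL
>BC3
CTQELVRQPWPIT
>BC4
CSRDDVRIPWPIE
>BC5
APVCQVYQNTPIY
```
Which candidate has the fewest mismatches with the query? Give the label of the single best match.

Hamming distances to query — BC1: 9; BC2: 9; BC3: 1; BC4: 6; BC5: 8.
Smallest is BC3 with 1 mismatch.

BC3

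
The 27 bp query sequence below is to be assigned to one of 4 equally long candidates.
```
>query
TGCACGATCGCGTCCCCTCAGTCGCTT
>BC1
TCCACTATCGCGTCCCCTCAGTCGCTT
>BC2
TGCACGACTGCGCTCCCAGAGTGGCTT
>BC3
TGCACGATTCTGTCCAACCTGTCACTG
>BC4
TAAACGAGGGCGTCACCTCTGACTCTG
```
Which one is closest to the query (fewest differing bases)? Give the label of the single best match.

Hamming distances to query — BC1: 2; BC2: 7; BC3: 9; BC4: 9.
Smallest is BC1 with 2 mismatches.

BC1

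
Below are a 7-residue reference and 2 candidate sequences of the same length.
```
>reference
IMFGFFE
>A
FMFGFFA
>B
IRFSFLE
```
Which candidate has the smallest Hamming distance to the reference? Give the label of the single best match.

A

Hamming distances to reference — A: 2; B: 3.
Smallest is A with 2 mismatches.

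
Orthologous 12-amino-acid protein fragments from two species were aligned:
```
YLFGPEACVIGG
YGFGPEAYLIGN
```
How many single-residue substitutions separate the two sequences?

Comparing position by position, 4 residues differ: 2 (L/G), 8 (C/Y), 9 (V/L), 12 (G/N).

4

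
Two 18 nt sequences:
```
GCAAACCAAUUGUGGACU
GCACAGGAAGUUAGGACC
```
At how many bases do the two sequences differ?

7

Mismatches (1-based): base 4: A→C; base 6: C→G; base 7: C→G; base 10: U→G; base 12: G→U; base 13: U→A; base 18: U→C.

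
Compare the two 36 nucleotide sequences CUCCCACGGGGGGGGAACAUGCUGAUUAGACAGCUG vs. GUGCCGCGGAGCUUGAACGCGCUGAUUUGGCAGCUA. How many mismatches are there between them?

The sequences differ at sites 1, 3, 6, 10, 12, 13, 14, 19, 20, 28, 30, 36 (1-based) — 12 in total.

12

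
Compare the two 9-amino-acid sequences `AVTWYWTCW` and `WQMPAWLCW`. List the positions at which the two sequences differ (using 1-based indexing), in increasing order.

Differences at position 1 (A→W), position 2 (V→Q), position 3 (T→M), position 4 (W→P), position 5 (Y→A), position 7 (T→L).

1, 2, 3, 4, 5, 7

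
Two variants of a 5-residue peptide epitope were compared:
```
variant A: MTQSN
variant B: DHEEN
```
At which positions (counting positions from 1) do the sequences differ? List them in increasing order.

1, 2, 3, 4

Differences at position 1 (M→D), position 2 (T→H), position 3 (Q→E), position 4 (S→E).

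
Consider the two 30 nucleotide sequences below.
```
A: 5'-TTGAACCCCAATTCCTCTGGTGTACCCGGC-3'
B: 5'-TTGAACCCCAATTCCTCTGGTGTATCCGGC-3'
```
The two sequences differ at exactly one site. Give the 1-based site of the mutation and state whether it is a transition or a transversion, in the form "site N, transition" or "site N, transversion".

site 25, transition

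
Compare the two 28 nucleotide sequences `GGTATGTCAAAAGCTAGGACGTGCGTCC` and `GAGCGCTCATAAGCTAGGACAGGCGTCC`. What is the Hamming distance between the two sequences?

8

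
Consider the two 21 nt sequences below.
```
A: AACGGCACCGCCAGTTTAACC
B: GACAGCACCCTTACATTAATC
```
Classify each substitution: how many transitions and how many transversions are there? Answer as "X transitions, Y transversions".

5 transitions, 3 transversions

Transitions (purine↔purine or pyrimidine↔pyrimidine): 1 A→G, 4 G→A, 11 C→T, 12 C→T, 20 C→T.
Transversions (purine↔pyrimidine): 10 G→C, 14 G→C, 15 T→A.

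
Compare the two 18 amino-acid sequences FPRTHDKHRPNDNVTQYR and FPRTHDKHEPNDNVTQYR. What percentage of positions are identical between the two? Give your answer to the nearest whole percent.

94%

1 position differs (9), so 17 of 18 match: 17/18 = 94.44%.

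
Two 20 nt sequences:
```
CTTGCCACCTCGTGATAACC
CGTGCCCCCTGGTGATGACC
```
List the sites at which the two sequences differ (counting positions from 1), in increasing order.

2, 7, 11, 17

Differences at site 2 (T→G), site 7 (A→C), site 11 (C→G), site 17 (A→G).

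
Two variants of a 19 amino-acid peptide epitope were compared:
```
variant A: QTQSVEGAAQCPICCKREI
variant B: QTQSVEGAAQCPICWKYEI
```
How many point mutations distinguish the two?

2

The sequences differ at residues 15, 17 (1-based) — 2 in total.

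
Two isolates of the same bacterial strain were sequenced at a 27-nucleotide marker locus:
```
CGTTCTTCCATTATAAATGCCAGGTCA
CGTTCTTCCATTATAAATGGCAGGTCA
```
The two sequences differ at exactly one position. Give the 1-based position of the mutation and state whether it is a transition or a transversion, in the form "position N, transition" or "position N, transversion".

position 20, transversion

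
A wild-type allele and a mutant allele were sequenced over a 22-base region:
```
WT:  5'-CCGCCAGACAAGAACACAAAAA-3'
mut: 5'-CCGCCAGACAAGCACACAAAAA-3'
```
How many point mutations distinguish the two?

1

The sequences differ at sites 13 (1-based) — 1 in total.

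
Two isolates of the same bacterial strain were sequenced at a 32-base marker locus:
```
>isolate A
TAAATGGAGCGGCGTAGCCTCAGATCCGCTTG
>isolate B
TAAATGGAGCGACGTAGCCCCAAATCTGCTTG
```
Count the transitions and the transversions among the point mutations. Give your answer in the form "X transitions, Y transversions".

4 transitions, 0 transversions

Transitions (purine↔purine or pyrimidine↔pyrimidine): 12 G→A, 20 T→C, 23 G→A, 27 C→T.
Transversions (purine↔pyrimidine): none.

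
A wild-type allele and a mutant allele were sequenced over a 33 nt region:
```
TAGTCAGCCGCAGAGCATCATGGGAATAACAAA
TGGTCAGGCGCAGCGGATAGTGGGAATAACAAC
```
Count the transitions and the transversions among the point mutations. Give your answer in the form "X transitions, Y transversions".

Mismatches (1-based):
base 2: A→G (purine→purine, transition)
base 8: C→G (pyrimidine→purine, transversion)
base 14: A→C (purine→pyrimidine, transversion)
base 16: C→G (pyrimidine→purine, transversion)
base 19: C→A (pyrimidine→purine, transversion)
base 20: A→G (purine→purine, transition)
base 33: A→C (purine→pyrimidine, transversion)

2 transitions, 5 transversions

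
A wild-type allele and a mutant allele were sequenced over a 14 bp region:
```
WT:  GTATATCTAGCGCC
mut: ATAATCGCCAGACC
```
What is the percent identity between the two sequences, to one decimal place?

28.6%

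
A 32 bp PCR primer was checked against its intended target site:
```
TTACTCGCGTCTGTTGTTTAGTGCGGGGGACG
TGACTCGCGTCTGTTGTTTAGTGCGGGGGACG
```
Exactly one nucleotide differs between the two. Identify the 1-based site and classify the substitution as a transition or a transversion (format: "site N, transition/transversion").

Site 2 changes T→G. T is a pyrimidine and G is a purine, so this is a transversion.

site 2, transversion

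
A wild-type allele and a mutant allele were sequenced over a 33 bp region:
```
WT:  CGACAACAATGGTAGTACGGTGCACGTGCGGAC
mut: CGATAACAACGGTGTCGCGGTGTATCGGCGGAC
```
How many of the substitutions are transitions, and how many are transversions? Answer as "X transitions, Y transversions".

7 transitions, 3 transversions

Transitions (purine↔purine or pyrimidine↔pyrimidine): 4 C→T, 10 T→C, 14 A→G, 16 T→C, 17 A→G, 23 C→T, 25 C→T.
Transversions (purine↔pyrimidine): 15 G→T, 26 G→C, 27 T→G.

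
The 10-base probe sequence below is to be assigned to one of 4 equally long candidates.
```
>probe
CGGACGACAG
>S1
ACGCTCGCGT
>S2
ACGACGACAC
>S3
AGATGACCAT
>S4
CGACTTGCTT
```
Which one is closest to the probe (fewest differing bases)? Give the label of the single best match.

S2

S1 differs at 8 bases; S2 differs at 3 bases; S3 differs at 7 bases; S4 differs at 7 bases. The closest is S2.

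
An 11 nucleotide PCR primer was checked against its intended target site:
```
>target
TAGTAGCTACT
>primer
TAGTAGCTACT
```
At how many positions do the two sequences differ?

The two sequences are identical at every position.

0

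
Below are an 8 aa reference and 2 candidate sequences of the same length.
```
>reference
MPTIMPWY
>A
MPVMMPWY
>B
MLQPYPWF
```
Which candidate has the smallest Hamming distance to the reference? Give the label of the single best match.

A differs at 2 positions; B differs at 5 positions. The closest is A.

A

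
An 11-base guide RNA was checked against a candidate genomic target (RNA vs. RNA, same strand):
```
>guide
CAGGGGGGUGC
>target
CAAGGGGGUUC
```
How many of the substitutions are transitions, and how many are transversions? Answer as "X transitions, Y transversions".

1 transition, 1 transversion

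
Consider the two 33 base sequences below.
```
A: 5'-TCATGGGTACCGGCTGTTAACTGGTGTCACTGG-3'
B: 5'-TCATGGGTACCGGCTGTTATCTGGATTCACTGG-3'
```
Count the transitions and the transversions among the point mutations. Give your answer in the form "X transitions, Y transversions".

0 transitions, 3 transversions

Transitions (purine↔purine or pyrimidine↔pyrimidine): none.
Transversions (purine↔pyrimidine): 20 A→T, 25 T→A, 26 G→T.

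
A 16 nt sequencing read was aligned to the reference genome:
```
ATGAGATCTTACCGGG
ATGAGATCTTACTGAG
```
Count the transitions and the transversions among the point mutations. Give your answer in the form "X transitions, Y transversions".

2 transitions, 0 transversions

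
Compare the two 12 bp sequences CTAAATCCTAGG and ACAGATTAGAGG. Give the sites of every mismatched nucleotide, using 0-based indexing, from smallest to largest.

0, 1, 3, 6, 7, 8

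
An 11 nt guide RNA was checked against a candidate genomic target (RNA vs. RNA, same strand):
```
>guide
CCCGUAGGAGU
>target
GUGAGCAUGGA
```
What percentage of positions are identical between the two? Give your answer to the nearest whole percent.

9%

10 positions differ (1, 2, 3, 4, 5, 6, 7, 8, 9, 11), so 1 of 11 match: 1/11 = 9.091%.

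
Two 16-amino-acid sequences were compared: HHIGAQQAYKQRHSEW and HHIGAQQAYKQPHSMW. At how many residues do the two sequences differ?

Mismatches (1-based): residue 12: R→P; residue 15: E→M.

2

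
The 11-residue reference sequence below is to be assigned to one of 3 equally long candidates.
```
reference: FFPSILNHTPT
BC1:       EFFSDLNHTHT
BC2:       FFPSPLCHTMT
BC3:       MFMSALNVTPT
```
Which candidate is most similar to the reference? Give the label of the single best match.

BC2

Hamming distances to reference — BC1: 4; BC2: 3; BC3: 4.
Smallest is BC2 with 3 mismatches.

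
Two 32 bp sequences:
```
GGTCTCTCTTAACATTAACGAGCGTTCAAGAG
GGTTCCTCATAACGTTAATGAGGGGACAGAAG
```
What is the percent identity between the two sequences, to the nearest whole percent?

10 positions differ (4, 5, 9, 14, 19, 23, 25, 26, 29, 30), so 22 of 32 match: 22/32 = 68.75%.

69%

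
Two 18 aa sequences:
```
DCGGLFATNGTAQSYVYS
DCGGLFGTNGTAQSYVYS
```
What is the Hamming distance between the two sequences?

The sequences differ at positions 7 (1-based) — 1 in total.

1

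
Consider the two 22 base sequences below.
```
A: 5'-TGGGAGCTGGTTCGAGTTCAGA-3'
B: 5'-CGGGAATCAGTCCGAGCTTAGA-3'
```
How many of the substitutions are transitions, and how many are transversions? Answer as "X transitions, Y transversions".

8 transitions, 0 transversions

Mismatches (1-based):
base 1: T→C (pyrimidine→pyrimidine, transition)
base 6: G→A (purine→purine, transition)
base 7: C→T (pyrimidine→pyrimidine, transition)
base 8: T→C (pyrimidine→pyrimidine, transition)
base 9: G→A (purine→purine, transition)
base 12: T→C (pyrimidine→pyrimidine, transition)
base 17: T→C (pyrimidine→pyrimidine, transition)
base 19: C→T (pyrimidine→pyrimidine, transition)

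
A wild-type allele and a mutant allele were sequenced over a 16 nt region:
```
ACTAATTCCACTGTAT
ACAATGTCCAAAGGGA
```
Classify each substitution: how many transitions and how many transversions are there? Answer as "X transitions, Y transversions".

Mismatches (1-based):
site 3: T→A (pyrimidine→purine, transversion)
site 5: A→T (purine→pyrimidine, transversion)
site 6: T→G (pyrimidine→purine, transversion)
site 11: C→A (pyrimidine→purine, transversion)
site 12: T→A (pyrimidine→purine, transversion)
site 14: T→G (pyrimidine→purine, transversion)
site 15: A→G (purine→purine, transition)
site 16: T→A (pyrimidine→purine, transversion)

1 transition, 7 transversions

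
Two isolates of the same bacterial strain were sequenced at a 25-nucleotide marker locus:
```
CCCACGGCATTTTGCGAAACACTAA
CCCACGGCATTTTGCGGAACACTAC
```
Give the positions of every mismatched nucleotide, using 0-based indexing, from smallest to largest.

Differences at position 16 (A→G), position 24 (A→C).

16, 24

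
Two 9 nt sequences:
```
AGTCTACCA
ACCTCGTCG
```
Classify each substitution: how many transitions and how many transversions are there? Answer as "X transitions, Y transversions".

Mismatches (1-based):
position 2: G→C (purine→pyrimidine, transversion)
position 3: T→C (pyrimidine→pyrimidine, transition)
position 4: C→T (pyrimidine→pyrimidine, transition)
position 5: T→C (pyrimidine→pyrimidine, transition)
position 6: A→G (purine→purine, transition)
position 7: C→T (pyrimidine→pyrimidine, transition)
position 9: A→G (purine→purine, transition)

6 transitions, 1 transversion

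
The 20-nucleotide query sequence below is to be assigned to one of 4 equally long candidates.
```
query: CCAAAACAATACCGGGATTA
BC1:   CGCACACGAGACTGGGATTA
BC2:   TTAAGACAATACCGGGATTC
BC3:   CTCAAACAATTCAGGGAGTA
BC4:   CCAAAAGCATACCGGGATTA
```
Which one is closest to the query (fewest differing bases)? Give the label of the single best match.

Hamming distances to query — BC1: 6; BC2: 4; BC3: 5; BC4: 2.
Smallest is BC4 with 2 mismatches.

BC4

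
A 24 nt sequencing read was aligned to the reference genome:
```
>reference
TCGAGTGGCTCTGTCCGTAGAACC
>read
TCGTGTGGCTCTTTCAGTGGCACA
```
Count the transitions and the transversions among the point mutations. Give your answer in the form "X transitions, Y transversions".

Transitions (purine↔purine or pyrimidine↔pyrimidine): 19 A→G.
Transversions (purine↔pyrimidine): 4 A→T, 13 G→T, 16 C→A, 21 A→C, 24 C→A.

1 transition, 5 transversions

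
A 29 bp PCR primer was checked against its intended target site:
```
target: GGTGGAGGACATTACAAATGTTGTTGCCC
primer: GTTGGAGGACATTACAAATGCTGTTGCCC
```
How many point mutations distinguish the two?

Mismatches (1-based): position 2: G→T; position 21: T→C.

2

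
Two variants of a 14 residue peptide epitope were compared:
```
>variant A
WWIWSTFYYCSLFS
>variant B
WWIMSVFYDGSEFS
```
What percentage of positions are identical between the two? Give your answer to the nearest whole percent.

5 positions differ (4, 6, 9, 10, 12), so 9 of 14 match: 9/14 = 64.29%.

64%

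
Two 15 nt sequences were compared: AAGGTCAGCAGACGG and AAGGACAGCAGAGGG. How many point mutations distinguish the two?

2

Mismatches (1-based): site 5: T→A; site 13: C→G.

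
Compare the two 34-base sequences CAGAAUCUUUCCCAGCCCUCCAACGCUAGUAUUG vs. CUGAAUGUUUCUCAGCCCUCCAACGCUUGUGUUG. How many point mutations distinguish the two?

5

The sequences differ at bases 2, 7, 12, 28, 31 (1-based) — 5 in total.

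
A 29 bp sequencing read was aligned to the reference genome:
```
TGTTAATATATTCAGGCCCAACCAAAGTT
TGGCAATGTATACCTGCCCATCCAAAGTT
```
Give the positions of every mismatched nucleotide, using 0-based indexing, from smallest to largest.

2, 3, 7, 11, 13, 14, 20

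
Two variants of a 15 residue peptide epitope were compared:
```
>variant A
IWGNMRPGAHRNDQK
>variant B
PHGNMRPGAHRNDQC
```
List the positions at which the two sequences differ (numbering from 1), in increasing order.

1, 2, 15

Scanning 1-based: 1: I/P; 2: W/H; 15: K/C.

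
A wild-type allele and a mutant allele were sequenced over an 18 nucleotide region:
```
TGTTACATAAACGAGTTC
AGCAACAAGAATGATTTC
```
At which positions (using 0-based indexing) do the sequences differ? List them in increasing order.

0, 2, 3, 7, 8, 11, 14

Differences at position 0 (T→A), position 2 (T→C), position 3 (T→A), position 7 (T→A), position 8 (A→G), position 11 (C→T), position 14 (G→T).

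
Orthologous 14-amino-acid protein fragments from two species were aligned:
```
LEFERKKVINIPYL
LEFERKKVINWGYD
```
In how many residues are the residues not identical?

3

Comparing position by position, 3 residues differ: 11 (I/W), 12 (P/G), 14 (L/D).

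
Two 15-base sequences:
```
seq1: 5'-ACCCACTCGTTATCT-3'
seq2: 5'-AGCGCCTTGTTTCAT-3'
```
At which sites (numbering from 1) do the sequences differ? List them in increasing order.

2, 4, 5, 8, 12, 13, 14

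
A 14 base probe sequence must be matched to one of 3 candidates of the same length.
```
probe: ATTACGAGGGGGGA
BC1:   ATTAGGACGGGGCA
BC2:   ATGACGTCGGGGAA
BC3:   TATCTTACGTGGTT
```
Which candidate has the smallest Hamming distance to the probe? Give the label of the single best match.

Hamming distances to probe — BC1: 3; BC2: 4; BC3: 9.
Smallest is BC1 with 3 mismatches.

BC1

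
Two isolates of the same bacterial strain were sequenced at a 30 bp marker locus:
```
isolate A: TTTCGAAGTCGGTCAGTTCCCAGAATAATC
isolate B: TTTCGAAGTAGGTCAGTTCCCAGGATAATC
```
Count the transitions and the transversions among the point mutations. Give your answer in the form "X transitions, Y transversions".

1 transition, 1 transversion

Transitions (purine↔purine or pyrimidine↔pyrimidine): 24 A→G.
Transversions (purine↔pyrimidine): 10 C→A.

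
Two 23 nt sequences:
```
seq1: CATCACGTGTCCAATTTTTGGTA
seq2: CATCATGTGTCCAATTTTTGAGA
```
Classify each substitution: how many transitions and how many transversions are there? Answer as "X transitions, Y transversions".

Mismatches (1-based):
site 6: C→T (pyrimidine→pyrimidine, transition)
site 21: G→A (purine→purine, transition)
site 22: T→G (pyrimidine→purine, transversion)

2 transitions, 1 transversion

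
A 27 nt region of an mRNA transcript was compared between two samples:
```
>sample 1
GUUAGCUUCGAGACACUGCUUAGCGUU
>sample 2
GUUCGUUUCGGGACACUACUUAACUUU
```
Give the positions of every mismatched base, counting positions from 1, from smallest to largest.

4, 6, 11, 18, 23, 25

Differences at position 4 (A→C), position 6 (C→U), position 11 (A→G), position 18 (G→A), position 23 (G→A), position 25 (G→U).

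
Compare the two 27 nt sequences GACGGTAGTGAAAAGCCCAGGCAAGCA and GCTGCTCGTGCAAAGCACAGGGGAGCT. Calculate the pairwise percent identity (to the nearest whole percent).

67%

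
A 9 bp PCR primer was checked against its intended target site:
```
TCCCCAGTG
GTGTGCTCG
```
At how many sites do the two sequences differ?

8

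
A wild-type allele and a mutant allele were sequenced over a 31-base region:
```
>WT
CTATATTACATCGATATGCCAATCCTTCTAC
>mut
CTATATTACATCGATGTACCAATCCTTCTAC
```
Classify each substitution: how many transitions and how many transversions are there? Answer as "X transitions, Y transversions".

2 transitions, 0 transversions

Transitions (purine↔purine or pyrimidine↔pyrimidine): 16 A→G, 18 G→A.
Transversions (purine↔pyrimidine): none.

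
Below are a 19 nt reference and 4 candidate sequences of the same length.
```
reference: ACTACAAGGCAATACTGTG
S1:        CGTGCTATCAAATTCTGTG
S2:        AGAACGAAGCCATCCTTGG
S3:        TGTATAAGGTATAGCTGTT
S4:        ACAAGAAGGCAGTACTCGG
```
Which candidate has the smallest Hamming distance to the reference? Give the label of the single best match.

S4

S1 differs at 8 positions; S2 differs at 8 positions; S3 differs at 8 positions; S4 differs at 5 positions. The closest is S4.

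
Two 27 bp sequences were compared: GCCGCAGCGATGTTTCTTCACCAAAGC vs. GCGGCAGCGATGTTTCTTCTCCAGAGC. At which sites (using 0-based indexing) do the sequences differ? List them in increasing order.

2, 19, 23

Scanning 0-based: 2: C/G; 19: A/T; 23: A/G.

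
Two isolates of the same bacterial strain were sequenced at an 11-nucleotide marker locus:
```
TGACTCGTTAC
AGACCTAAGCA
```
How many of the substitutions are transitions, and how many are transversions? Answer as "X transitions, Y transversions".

3 transitions, 5 transversions

Mismatches (1-based):
base 1: T→A (pyrimidine→purine, transversion)
base 5: T→C (pyrimidine→pyrimidine, transition)
base 6: C→T (pyrimidine→pyrimidine, transition)
base 7: G→A (purine→purine, transition)
base 8: T→A (pyrimidine→purine, transversion)
base 9: T→G (pyrimidine→purine, transversion)
base 10: A→C (purine→pyrimidine, transversion)
base 11: C→A (pyrimidine→purine, transversion)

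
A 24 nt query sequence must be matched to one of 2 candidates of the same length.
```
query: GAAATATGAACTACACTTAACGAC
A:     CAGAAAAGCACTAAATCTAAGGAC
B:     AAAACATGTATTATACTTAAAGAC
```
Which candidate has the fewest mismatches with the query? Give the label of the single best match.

Hamming distances to query — A: 9; B: 6.
Smallest is B with 6 mismatches.

B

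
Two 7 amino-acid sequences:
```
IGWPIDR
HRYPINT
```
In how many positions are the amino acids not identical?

5

Mismatches (1-based): position 1: I→H; position 2: G→R; position 3: W→Y; position 6: D→N; position 7: R→T.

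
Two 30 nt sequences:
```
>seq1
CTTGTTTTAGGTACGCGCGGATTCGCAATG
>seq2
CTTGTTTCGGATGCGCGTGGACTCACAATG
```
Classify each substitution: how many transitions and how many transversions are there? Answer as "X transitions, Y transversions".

Transitions (purine↔purine or pyrimidine↔pyrimidine): 8 T→C, 9 A→G, 11 G→A, 13 A→G, 18 C→T, 22 T→C, 25 G→A.
Transversions (purine↔pyrimidine): none.

7 transitions, 0 transversions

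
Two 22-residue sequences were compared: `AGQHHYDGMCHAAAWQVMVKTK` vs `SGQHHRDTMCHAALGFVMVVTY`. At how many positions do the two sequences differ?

Comparing position by position, 8 positions differ: 1 (A/S), 6 (Y/R), 8 (G/T), 14 (A/L), 15 (W/G), 16 (Q/F), 20 (K/V), 22 (K/Y).

8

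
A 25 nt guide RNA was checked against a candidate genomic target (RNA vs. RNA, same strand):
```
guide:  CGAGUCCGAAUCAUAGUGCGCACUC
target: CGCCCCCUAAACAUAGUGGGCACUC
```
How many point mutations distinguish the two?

6

The sequences differ at positions 3, 4, 5, 8, 11, 19 (1-based) — 6 in total.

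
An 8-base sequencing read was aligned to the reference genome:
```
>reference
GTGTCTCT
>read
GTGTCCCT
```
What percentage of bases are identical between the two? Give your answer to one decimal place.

87.5%

Mismatch at position 6 (1-based): 1 of 8.
Identical positions: 7/8 = 87.5% → 87.5%.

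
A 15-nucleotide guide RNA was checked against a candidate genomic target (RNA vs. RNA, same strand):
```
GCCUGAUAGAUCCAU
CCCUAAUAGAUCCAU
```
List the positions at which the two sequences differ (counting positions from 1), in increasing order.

Scanning 1-based: 1: G/C; 5: G/A.

1, 5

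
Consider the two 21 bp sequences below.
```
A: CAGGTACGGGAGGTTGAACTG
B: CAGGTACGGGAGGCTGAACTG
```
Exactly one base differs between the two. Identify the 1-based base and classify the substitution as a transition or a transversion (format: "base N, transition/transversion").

base 14, transition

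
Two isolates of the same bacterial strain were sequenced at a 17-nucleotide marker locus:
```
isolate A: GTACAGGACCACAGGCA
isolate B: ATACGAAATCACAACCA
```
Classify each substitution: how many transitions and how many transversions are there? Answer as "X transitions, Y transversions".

Transitions (purine↔purine or pyrimidine↔pyrimidine): 1 G→A, 5 A→G, 6 G→A, 7 G→A, 9 C→T, 14 G→A.
Transversions (purine↔pyrimidine): 15 G→C.

6 transitions, 1 transversion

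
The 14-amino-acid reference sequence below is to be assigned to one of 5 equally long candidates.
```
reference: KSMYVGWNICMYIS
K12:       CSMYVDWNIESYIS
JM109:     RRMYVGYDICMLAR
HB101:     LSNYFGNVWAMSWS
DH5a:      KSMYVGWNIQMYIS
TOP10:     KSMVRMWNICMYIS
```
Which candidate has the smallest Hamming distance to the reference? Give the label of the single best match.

Hamming distances to reference — K12: 4; JM109: 7; HB101: 9; DH5a: 1; TOP10: 3.
Smallest is DH5a with 1 mismatch.

DH5a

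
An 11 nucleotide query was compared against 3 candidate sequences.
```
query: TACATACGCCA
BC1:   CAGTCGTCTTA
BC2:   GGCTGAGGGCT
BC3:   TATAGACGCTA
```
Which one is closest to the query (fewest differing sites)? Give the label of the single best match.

BC3

BC1 differs at 9 sites; BC2 differs at 7 sites; BC3 differs at 3 sites. The closest is BC3.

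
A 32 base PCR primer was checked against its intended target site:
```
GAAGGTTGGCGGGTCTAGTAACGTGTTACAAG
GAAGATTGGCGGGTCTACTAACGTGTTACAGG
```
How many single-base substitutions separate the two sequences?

3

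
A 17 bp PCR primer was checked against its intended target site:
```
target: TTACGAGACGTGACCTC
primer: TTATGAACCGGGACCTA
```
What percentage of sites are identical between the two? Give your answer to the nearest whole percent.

Mismatches at positions 4, 7, 8, 11, 17 (1-based): 5 of 17.
Identical positions: 12/17 = 70.59% → 71%.

71%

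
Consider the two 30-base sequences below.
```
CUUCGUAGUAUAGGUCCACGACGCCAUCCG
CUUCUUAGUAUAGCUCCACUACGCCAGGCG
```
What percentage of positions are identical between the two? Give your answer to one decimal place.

Mismatches at positions 5, 14, 20, 27, 28 (1-based): 5 of 30.
Identical positions: 25/30 = 83.33% → 83.3%.

83.3%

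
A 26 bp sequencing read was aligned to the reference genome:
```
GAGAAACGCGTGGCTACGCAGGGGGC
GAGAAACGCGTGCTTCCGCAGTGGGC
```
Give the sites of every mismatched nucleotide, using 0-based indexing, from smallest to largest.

12, 13, 15, 21

Differences at site 12 (G→C), site 13 (C→T), site 15 (A→C), site 21 (G→T).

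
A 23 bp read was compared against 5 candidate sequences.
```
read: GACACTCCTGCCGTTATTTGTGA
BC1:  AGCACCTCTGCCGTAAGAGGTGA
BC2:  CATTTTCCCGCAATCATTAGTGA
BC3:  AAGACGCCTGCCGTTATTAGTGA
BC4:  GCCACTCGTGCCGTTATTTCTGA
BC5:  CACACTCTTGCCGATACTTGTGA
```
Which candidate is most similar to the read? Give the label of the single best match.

BC4

Hamming distances to read — BC1: 8; BC2: 9; BC3: 4; BC4: 3; BC5: 4.
Smallest is BC4 with 3 mismatches.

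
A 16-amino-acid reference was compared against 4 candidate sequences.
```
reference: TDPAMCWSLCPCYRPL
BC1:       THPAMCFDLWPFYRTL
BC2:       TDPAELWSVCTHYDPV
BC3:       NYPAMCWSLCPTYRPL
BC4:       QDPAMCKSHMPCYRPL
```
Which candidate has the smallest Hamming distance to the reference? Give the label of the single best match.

BC1 differs at 6 residues; BC2 differs at 7 residues; BC3 differs at 3 residues; BC4 differs at 4 residues. The closest is BC3.

BC3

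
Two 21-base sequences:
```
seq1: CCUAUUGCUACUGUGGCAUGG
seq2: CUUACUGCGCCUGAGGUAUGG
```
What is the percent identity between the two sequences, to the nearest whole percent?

71%

6 positions differ (2, 5, 9, 10, 14, 17), so 15 of 21 match: 15/21 = 71.43%.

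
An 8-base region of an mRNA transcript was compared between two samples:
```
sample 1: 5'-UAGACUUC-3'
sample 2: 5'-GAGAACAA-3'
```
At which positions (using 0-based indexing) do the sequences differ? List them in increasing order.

Differences at position 0 (U→G), position 4 (C→A), position 5 (U→C), position 6 (U→A), position 7 (C→A).

0, 4, 5, 6, 7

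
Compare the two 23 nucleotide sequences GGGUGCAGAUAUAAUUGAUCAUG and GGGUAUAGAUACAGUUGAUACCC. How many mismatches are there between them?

Comparing position by position, 8 bases differ: 5 (G/A), 6 (C/U), 12 (U/C), 14 (A/G), 20 (C/A), 21 (A/C), 22 (U/C), 23 (G/C).

8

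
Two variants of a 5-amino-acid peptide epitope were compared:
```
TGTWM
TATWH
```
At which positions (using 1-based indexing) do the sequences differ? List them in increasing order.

2, 5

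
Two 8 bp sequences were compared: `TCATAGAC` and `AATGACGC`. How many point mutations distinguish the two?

6

Mismatches (1-based): site 1: T→A; site 2: C→A; site 3: A→T; site 4: T→G; site 6: G→C; site 7: A→G.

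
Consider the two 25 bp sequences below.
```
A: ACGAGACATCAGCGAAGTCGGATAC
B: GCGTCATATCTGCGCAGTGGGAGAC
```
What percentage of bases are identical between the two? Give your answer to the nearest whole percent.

8 positions differ (1, 4, 5, 7, 11, 15, 19, 23), so 17 of 25 match: 17/25 = 68%.

68%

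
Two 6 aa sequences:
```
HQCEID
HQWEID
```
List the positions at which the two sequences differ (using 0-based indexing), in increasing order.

Differences at position 2 (C→W).

2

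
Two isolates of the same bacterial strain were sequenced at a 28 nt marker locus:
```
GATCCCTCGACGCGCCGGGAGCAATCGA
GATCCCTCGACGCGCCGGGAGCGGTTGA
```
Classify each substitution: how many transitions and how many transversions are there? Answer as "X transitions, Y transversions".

3 transitions, 0 transversions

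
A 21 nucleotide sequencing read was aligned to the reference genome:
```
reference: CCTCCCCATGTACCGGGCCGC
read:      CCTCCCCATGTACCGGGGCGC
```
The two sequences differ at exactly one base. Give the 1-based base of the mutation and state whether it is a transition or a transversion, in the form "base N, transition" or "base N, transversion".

Base 18 changes C→G. C is a pyrimidine and G is a purine, so this is a transversion.

base 18, transversion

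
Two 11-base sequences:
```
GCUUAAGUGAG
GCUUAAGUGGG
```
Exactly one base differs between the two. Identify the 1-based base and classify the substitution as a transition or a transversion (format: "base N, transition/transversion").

base 10, transition

Base 10 changes A→G. A is a purine and G is a purine, so this is a transition.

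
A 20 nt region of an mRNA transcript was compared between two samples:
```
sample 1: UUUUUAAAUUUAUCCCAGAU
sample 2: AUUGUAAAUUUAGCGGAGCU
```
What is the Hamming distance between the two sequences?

Mismatches (1-based): position 1: U→A; position 4: U→G; position 13: U→G; position 15: C→G; position 16: C→G; position 19: A→C.

6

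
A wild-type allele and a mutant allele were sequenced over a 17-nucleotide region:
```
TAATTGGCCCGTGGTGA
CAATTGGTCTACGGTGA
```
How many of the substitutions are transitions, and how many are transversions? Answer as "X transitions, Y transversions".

Transitions (purine↔purine or pyrimidine↔pyrimidine): 1 T→C, 8 C→T, 10 C→T, 11 G→A, 12 T→C.
Transversions (purine↔pyrimidine): none.

5 transitions, 0 transversions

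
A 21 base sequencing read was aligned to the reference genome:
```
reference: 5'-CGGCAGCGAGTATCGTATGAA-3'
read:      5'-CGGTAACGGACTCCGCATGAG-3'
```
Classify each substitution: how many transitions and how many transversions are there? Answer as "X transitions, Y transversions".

8 transitions, 1 transversion

Mismatches (1-based):
position 4: C→T (pyrimidine→pyrimidine, transition)
position 6: G→A (purine→purine, transition)
position 9: A→G (purine→purine, transition)
position 10: G→A (purine→purine, transition)
position 11: T→C (pyrimidine→pyrimidine, transition)
position 12: A→T (purine→pyrimidine, transversion)
position 13: T→C (pyrimidine→pyrimidine, transition)
position 16: T→C (pyrimidine→pyrimidine, transition)
position 21: A→G (purine→purine, transition)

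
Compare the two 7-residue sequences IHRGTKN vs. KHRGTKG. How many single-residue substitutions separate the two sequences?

Mismatches (1-based): position 1: I→K; position 7: N→G.

2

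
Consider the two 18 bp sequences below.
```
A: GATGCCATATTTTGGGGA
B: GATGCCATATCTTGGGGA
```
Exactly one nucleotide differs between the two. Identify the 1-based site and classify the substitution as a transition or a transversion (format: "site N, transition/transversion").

site 11, transition

The sequences differ only at site 11: T→C (pyrimidine→pyrimidine), a transition.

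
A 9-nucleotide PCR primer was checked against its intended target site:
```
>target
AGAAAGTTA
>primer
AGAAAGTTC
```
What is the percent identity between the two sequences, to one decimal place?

88.9%

1 position differs (9), so 8 of 9 match: 8/9 = 88.89%.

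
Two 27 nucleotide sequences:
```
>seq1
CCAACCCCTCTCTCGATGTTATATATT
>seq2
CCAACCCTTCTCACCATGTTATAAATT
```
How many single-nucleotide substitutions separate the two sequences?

The sequences differ at positions 8, 13, 15, 24 (1-based) — 4 in total.

4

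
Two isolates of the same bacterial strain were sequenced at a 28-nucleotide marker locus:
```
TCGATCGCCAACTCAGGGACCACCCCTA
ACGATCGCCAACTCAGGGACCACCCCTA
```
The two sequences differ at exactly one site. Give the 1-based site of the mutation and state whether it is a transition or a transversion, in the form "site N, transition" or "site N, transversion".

Site 1 changes T→A. T is a pyrimidine and A is a purine, so this is a transversion.

site 1, transversion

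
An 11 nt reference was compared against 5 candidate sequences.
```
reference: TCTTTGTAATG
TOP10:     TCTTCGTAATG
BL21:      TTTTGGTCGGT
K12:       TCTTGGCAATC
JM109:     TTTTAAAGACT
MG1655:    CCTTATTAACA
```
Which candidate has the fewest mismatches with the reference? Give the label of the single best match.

Hamming distances to reference — TOP10: 1; BL21: 6; K12: 3; JM109: 7; MG1655: 5.
Smallest is TOP10 with 1 mismatch.

TOP10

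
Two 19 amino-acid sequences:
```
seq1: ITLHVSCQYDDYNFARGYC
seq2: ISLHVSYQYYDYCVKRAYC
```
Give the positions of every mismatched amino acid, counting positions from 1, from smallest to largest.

2, 7, 10, 13, 14, 15, 17

Scanning 1-based: 2: T/S; 7: C/Y; 10: D/Y; 13: N/C; 14: F/V; 15: A/K; 17: G/A.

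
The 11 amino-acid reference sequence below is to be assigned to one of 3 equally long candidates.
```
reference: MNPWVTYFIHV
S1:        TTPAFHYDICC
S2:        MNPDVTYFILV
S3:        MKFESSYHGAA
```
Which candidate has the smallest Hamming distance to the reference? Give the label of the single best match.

S1 differs at 8 positions; S2 differs at 2 positions; S3 differs at 9 positions. The closest is S2.

S2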